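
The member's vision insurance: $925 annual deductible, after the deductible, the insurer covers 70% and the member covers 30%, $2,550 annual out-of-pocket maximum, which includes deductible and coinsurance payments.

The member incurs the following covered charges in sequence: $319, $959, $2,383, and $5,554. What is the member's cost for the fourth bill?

Bill 1, $319: entire amount goes to the deductible. Cost to member: $319. OOP to date $319.
Bill 2, $959: $606 to deductible, leaving $353; 30% of $353 = $105.90. Member owes $711.90 (running OOP $1,030.90).
Bill 3, $2,383: deductible met; 30% of $2,383 = $714.90. Member pays $714.90; OOP now $1,745.80.
Bill 4, $5,554: deductible already satisfied, so member's share is 30% × $5,554 = $1,666.20. OOP would hit $3,412 > $2,550, so the cap limits the member to $2,550 − $1,745.80 = $804.20.

$804.20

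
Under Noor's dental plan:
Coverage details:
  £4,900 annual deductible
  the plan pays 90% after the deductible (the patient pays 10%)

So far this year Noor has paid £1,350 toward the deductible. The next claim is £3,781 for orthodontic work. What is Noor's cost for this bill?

£3,573.10

Deductible still to meet: £4,900 − £1,350 = £3,550.
That leaves £3,781 − £3,550 = £231 for coinsurance.
10% of £231 = £23.10 falls to the patient.
Patient responsibility: £3,550 + £23.10 = £3,573.10.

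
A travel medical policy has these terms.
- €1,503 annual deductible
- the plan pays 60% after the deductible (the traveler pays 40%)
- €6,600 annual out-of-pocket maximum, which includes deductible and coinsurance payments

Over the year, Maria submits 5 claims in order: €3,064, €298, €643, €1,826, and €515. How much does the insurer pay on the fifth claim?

Claim 1 — €3,064: €1,503 finishes the deductible; €1,561 goes to coinsurance; 40% of €1,561 = €624.40. Traveler pays €2,127.40; OOP now €2,127.40. Plan pays €3,064 − €2,127.40 = €936.60.
Claim 2 — €298: deductible already satisfied, so traveler's share is 40% × €298 = €119.20. Cost to traveler: €119.20. OOP to date €2,246.60. Plan pays €298 − €119.20 = €178.80.
Claim 3 — €643: deductible met; 40% of €643 = €257.20. Traveler owes €257.20 (running OOP €2,503.80). Insurer: €643 − €257.20 = €385.80.
Claim 4 — €1,826: deductible met; 40% of €1,826 = €730.40. Traveler owes €730.40 (running OOP €3,234.20). Insurer: €1,826 − €730.40 = €1,095.60.
Claim 5 — €515: deductible already satisfied, so traveler's share is 40% × €515 = €206. Cost to traveler: €206. OOP to date €3,440.20. Plan pays €515 − €206 = €309.

€309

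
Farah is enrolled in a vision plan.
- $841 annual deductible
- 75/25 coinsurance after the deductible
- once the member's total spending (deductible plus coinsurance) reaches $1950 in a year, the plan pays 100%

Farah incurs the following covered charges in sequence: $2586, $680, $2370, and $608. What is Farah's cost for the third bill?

#1 ($2586): $841 finishes the deductible; $1745 goes to coinsurance; 25% of $1745 = $436.25. Member owes $1277.25 (running OOP $1277.25).
#2 ($680): 25% coinsurance on $680 = $170. Member owes $170 (running OOP $1447.25).
#3 ($2370): deductible already satisfied, so member's share is 25% × $2370 = $592.50. That would push OOP to $2039.75, over the $1950 cap, so member pays $1950 − $1447.25 = $502.75.

$502.75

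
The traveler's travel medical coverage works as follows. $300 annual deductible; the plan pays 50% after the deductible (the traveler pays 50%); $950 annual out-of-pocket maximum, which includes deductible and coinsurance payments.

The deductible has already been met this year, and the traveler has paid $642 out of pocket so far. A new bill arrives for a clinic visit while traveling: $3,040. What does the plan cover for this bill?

The deductible is already satisfied, so the full bill goes to coinsurance.
50% of $3,040 = $1,520 falls to the traveler.
Adding $1,520 to the $642 already spent would give $2,162, which exceeds the $950 cap; the traveler pays just $950 − $642 = $308.
Insurer pays the balance: $3,040 − $308 = $2,732.

$2,732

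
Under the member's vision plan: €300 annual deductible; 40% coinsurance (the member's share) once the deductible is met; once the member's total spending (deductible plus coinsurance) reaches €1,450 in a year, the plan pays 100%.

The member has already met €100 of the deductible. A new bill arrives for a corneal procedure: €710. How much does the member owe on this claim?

Remaining deductible: €300 − €100 = €200.
The remaining €510 (= €710 − €200) moves to coinsurance.
Member's 40% share of €510 is €204.
That puts the member's cost at €200 + €204 = €404 before any cap.
Year-to-date out-of-pocket becomes €100 + €404 = €504, still under the €1,450 maximum, so no cap applies.

€404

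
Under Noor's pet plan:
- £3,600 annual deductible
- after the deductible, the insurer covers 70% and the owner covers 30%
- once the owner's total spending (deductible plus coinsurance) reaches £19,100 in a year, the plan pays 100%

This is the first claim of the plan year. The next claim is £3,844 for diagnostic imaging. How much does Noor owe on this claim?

£3,673.20

Nothing has been paid toward the £3,600 deductible, so the first £3,600 of this charge is applied there.
After the £3,600 deductible portion, £3,844 − £3,600 = £244 is subject to coinsurance.
30% of £244 = £73.20 falls to the owner.
Owner responsibility before any cap: £3,600 + £73.20 = £3,673.20.
Year-to-date out-of-pocket becomes £0 + £3,673.20 = £3,673.20, still under the £19,100 maximum, so no cap applies.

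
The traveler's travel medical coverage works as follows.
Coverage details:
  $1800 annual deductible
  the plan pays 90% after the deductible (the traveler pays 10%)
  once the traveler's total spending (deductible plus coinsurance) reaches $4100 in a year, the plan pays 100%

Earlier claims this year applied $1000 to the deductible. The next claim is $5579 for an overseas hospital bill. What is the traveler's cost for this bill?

$1277.90

$1000 of the $1800 deductible is already met, leaving $800.
After the $800 deductible portion, $5579 − $800 = $4779 is subject to coinsurance.
Coinsurance: $4779 × 10% = $477.90.
That puts the traveler's cost at $800 + $477.90 = $1277.90 before any cap.
Year-to-date out-of-pocket becomes $1000 + $1277.90 = $2277.90, still under the $4100 maximum, so no cap applies.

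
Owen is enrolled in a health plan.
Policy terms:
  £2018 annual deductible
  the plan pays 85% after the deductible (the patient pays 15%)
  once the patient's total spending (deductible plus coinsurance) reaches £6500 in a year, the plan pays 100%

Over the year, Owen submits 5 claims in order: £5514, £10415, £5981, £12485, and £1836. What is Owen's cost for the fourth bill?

£1498.20

#1 (£5514): £2018 finishes the deductible; £3496 goes to coinsurance; 15% of £3496 = £524.40. Cost to patient: £2542.40. OOP to date £2542.40.
#2 (£10415): 15% coinsurance on £10415 = £1562.25. Cost to patient: £1562.25. OOP to date £4104.65.
#3 (£5981): deductible met; 15% of £5981 = £897.15. Patient pays £897.15; OOP now £5001.80.
#4 (£12485): 15% coinsurance on £12485 = £1872.75. OOP would hit £6874.55 > £6500, so the cap limits the patient to £6500 − £5001.80 = £1498.20.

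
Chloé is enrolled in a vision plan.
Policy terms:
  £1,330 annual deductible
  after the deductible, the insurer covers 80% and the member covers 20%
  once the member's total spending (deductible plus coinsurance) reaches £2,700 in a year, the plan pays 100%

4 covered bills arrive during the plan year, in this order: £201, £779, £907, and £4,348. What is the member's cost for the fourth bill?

£869.60

#1 (£201): entire amount goes to the deductible. Member owes £201 (running OOP £201).
#2 (£779): all of it applies to the deductible. Member pays £779; OOP now £980.
#3 (£907): deductible takes £350, £557 remains; 20% of £557 = £111.40. Member owes £461.40 (running OOP £1,441.40).
#4 (£4,348): deductible met; 20% of £4,348 = £869.60. Cost to member: £869.60. OOP to date £2,311.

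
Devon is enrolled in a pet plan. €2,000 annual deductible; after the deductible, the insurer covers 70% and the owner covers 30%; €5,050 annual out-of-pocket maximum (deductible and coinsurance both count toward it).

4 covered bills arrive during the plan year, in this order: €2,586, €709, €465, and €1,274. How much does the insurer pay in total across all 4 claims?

€2,123.80

Claim 1 — €2,586: €2,000 to deductible, leaving €586; owner's 30% is €175.80. Cost to owner: €2,175.80. OOP to date €2,175.80. Plan pays €2,586 − €2,175.80 = €410.20.
Claim 2 — €709: deductible met; 30% of €709 = €212.70. Owner pays €212.70; OOP now €2,388.50. Insurer: €709 − €212.70 = €496.30.
Claim 3 — €465: deductible already satisfied, so owner's share is 30% × €465 = €139.50. Cost to owner: €139.50. OOP to date €2,528. Plan pays €465 − €139.50 = €325.50.
Claim 4 — €1,274: deductible met; 30% of €1,274 = €382.20. Owner owes €382.20 (running OOP €2,910.20). Plan pays €1,274 − €382.20 = €891.80.
Insurer total: €410.20 + €496.30 + €325.50 + €891.80 = €2,123.80.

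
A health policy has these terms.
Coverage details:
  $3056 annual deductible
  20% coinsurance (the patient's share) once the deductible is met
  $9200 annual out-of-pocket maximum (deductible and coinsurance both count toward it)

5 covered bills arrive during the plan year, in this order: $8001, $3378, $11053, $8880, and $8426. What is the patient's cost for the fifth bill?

Claim 1 — $8001: deductible takes $3056, $4945 remains; 20% of $4945 = $989. Patient pays $4045; OOP now $4045.
Claim 2 — $3378: deductible already satisfied, so patient's share is 20% × $3378 = $675.60. Patient owes $675.60 (running OOP $4720.60).
Claim 3 — $11053: deductible already satisfied, so patient's share is 20% × $11053 = $2210.60. Patient pays $2210.60; OOP now $6931.20.
Claim 4 — $8880: 20% coinsurance on $8880 = $1776. Patient owes $1776 (running OOP $8707.20).
Claim 5 — $8426: deductible already satisfied, so patient's share is 20% × $8426 = $1685.20. That would push OOP to $10392.40, over the $9200 cap, so patient pays $9200 − $8707.20 = $492.80.

$492.80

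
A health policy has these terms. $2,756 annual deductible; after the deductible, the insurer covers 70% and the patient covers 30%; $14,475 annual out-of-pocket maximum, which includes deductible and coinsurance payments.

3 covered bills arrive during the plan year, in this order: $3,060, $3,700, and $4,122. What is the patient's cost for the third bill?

$1,236.60

#1 ($3,060): $2,756 to deductible, leaving $304; coinsurance $304 × 30% = $91.20. Cost to patient: $2,847.20. OOP to date $2,847.20.
#2 ($3,700): 30% coinsurance on $3,700 = $1,110. Cost to patient: $1,110. OOP to date $3,957.20.
#3 ($4,122): deductible already satisfied, so patient's share is 30% × $4,122 = $1,236.60. Patient pays $1,236.60; OOP now $5,193.80.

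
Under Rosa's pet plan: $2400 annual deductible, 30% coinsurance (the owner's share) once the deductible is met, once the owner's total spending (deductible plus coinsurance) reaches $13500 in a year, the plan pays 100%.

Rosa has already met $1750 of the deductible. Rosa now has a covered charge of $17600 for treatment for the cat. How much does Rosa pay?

Remaining deductible: $2400 − $1750 = $650.
That leaves $17600 − $650 = $16950 for coinsurance.
30% of $16950 = $5085 falls to the owner.
Owner responsibility before any cap: $650 + $5085 = $5735.
Cumulative spending $1750 + $5735 = $7485 stays under the $13500 maximum.

$5735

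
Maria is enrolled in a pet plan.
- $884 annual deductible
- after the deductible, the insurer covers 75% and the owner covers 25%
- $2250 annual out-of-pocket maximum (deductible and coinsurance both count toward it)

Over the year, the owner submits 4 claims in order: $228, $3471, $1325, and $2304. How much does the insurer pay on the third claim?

$993.75

Bill 1, $228: fully absorbed by the deductible. Cost to owner: $228. OOP to date $228. Insurer: $228 − $228 = $0.
Bill 2, $3471: $656 to deductible, leaving $2815; 25% of $2815 = $703.75. Owner owes $1359.75 (running OOP $1587.75). Plan pays $3471 − $1359.75 = $2111.25.
Bill 3, $1325: deductible met; 25% of $1325 = $331.25. Cost to owner: $331.25. OOP to date $1919. Insurer: $1325 − $331.25 = $993.75.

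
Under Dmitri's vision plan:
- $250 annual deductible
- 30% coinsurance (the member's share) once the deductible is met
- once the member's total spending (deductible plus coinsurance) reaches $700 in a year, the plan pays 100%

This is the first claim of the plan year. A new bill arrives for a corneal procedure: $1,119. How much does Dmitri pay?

Deductible not yet touched, so the first $250 of the bill goes to the deductible.
The remaining $869 (= $1,119 − $250) moves to coinsurance.
30% of $869 = $260.70 falls to the member.
Member responsibility before any cap: $250 + $260.70 = $510.70.
Total out-of-pocket so far would be $0 + $510.70 = $510.70, below the $700 cap — no reduction.

$510.70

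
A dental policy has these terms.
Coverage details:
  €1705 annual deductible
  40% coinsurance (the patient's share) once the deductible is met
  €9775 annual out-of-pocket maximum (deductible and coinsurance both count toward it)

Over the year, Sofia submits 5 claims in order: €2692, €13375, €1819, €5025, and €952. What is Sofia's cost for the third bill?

#1 (€2692): deductible takes €1705, €987 remains; patient's 40% is €394.80. Patient owes €2099.80 (running OOP €2099.80).
#2 (€13375): deductible met; 40% of €13375 = €5350. Patient owes €5350 (running OOP €7449.80).
#3 (€1819): deductible already satisfied, so patient's share is 40% × €1819 = €727.60. Patient owes €727.60 (running OOP €8177.40).

€727.60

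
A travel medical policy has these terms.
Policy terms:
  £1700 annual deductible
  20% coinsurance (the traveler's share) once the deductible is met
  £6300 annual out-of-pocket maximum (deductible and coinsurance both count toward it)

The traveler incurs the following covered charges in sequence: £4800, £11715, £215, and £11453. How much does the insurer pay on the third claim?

£172

#1 (£4800): £1700 to deductible, leaving £3100; coinsurance £3100 × 20% = £620. Traveler owes £2320 (running OOP £2320). Plan pays £4800 − £2320 = £2480.
#2 (£11715): deductible met; 20% of £11715 = £2343. Traveler pays £2343; OOP now £4663. Plan pays £11715 − £2343 = £9372.
#3 (£215): 20% coinsurance on £215 = £43. Traveler pays £43; OOP now £4706. Insurer: £215 − £43 = £172.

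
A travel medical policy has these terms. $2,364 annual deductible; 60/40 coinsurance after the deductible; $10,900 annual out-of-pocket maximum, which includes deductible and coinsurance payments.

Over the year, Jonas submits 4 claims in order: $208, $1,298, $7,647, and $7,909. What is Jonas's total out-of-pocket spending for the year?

$8,243.20

#1 ($208): fully absorbed by the deductible. Traveler owes $208 (running OOP $208).
#2 ($1,298): entire amount goes to the deductible. Cost to traveler: $1,298. OOP to date $1,506.
#3 ($7,647): deductible takes $858, $6,789 remains; 40% of $6,789 = $2,715.60. Traveler pays $3,573.60; OOP now $5,079.60.
#4 ($7,909): deductible already satisfied, so traveler's share is 40% × $7,909 = $3,163.60. Cost to traveler: $3,163.60. OOP to date $8,243.20.
Summing the traveler's payments: $208 + $1,298 + $3,573.60 + $3,163.60 = $8,243.20.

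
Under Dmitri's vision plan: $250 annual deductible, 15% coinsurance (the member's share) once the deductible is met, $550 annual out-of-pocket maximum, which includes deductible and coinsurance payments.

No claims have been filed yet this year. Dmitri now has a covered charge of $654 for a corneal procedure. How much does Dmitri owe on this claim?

The full $250 deductible is still open; $250 of this bill applies to it.
After the $250 deductible portion, $654 − $250 = $404 is subject to coinsurance.
Coinsurance: $404 × 15% = $60.60.
That puts the member's cost at $250 + $60.60 = $310.60 before any cap.
Cumulative spending $0 + $310.60 = $310.60 stays under the $550 maximum.

$310.60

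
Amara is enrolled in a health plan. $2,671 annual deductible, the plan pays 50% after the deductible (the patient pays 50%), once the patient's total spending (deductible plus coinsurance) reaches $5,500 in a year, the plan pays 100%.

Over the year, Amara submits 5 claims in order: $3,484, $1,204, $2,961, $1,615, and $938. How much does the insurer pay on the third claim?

$1,480.50

Claim 1 ($3,484): deductible takes $2,671, $813 remains; 50% of $813 = $406.50. Patient pays $3,077.50; OOP now $3,077.50. Insurer: $3,484 − $3,077.50 = $406.50.
Claim 2 ($1,204): 50% coinsurance on $1,204 = $602. Cost to patient: $602. OOP to date $3,679.50. Insurer: $1,204 − $602 = $602.
Claim 3 ($2,961): deductible met; 50% of $2,961 = $1,480.50. Patient owes $1,480.50 (running OOP $5,160). Plan pays $2,961 − $1,480.50 = $1,480.50.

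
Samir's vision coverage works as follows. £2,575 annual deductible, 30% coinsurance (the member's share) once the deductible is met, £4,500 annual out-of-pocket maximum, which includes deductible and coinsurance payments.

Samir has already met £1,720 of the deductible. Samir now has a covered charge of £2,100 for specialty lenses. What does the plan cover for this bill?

£1,720 of the £2,575 deductible is already met, leaving £855.
The remaining £1,245 (= £2,100 − £855) moves to coinsurance.
Coinsurance: £1,245 × 30% = £373.50.
Member responsibility before any cap: £855 + £373.50 = £1,228.50.
Year-to-date out-of-pocket becomes £1,720 + £1,228.50 = £2,948.50, still under the £4,500 maximum, so no cap applies.
Insurer pays the balance: £2,100 − £1,228.50 = £871.50.

£871.50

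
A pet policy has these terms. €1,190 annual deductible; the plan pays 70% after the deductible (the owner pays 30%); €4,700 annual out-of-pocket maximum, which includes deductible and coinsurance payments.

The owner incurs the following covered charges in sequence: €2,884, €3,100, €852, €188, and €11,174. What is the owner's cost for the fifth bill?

Bill 1, €2,884: €1,190 finishes the deductible; €1,694 goes to coinsurance; 30% of €1,694 = €508.20. Owner pays €1,698.20; OOP now €1,698.20.
Bill 2, €3,100: deductible already satisfied, so owner's share is 30% × €3,100 = €930. Owner owes €930 (running OOP €2,628.20).
Bill 3, €852: 30% coinsurance on €852 = €255.60. Owner owes €255.60 (running OOP €2,883.80).
Bill 4, €188: 30% coinsurance on €188 = €56.40. Cost to owner: €56.40. OOP to date €2,940.20.
Bill 5, €11,174: deductible met; 30% of €11,174 = €3,352.20. OOP would hit €6,292.40 > €4,700, so the cap limits the owner to €4,700 − €2,940.20 = €1,759.80.

€1,759.80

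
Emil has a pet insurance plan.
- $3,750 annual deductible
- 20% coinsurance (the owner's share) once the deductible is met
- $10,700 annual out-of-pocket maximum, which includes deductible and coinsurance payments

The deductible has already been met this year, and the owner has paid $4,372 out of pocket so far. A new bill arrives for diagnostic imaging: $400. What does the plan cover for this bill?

$320

With the deductible met, the entire $400 is subject to coinsurance.
Coinsurance: $400 × 20% = $80.
Year-to-date out-of-pocket becomes $4,372 + $80 = $4,452, still under the $10,700 maximum, so no cap applies.
The insurer covers the remainder: $400 − $80 = $320.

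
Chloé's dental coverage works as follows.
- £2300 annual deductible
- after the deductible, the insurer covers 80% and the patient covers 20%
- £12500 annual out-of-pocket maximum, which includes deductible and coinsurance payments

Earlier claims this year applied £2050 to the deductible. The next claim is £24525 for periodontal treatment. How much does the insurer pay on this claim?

£19420

£2050 of the £2300 deductible is already met, leaving £250.
The remaining £24275 (= £24525 − £250) moves to coinsurance.
Coinsurance: £24275 × 20% = £4855.
That puts the patient's cost at £250 + £4855 = £5105 before any cap.
Cumulative spending £2050 + £5105 = £7155 stays under the £12500 maximum.
The plan picks up £24525 − £5105 = £19420.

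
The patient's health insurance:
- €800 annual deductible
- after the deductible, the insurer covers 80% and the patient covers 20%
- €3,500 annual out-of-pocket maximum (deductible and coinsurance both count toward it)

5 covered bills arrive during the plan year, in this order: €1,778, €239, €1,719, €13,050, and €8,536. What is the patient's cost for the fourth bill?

€2,112.80

#1 (€1,778): €800 to deductible, leaving €978; coinsurance €978 × 20% = €195.60. Cost to patient: €995.60. OOP to date €995.60.
#2 (€239): 20% coinsurance on €239 = €47.80. Cost to patient: €47.80. OOP to date €1,043.40.
#3 (€1,719): deductible already satisfied, so patient's share is 20% × €1,719 = €343.80. Cost to patient: €343.80. OOP to date €1,387.20.
#4 (€13,050): deductible met; 20% of €13,050 = €2,610. OOP would hit €3,997.20 > €3,500, so the cap limits the patient to €3,500 − €1,387.20 = €2,112.80.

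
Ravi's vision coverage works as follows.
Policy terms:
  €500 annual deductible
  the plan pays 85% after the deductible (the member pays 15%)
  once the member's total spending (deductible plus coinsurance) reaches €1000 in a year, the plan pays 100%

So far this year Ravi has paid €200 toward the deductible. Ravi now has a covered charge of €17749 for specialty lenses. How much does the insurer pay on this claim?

Remaining deductible: €500 − €200 = €300.
That leaves €17749 − €300 = €17449 for coinsurance.
Coinsurance: €17449 × 15% = €2617.35.
Member responsibility before any cap: €300 + €2617.35 = €2917.35.
That would bring total out-of-pocket to €3117.35, past the €1000 cap. The member is capped at €1000 − €200 = €800 on this claim.
The plan picks up €17749 − €800 = €16949.

€16949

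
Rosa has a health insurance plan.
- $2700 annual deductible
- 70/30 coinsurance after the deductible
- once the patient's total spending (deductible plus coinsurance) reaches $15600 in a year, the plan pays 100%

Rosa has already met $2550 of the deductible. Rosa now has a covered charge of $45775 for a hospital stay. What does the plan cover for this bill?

$2550 of the $2700 deductible is already met, leaving $150.
After the $150 deductible portion, $45775 − $150 = $45625 is subject to coinsurance.
Patient's 30% share of $45625 is $13687.50.
That puts the patient's cost at $150 + $13687.50 = $13837.50 before any cap.
Year-to-date out-of-pocket would reach $2550 + $13837.50 = $16387.50, above the $15600 maximum, so the patient pays only $15600 − $2550 = $13050.
Insurer pays the balance: $45775 − $13050 = $32725.

$32725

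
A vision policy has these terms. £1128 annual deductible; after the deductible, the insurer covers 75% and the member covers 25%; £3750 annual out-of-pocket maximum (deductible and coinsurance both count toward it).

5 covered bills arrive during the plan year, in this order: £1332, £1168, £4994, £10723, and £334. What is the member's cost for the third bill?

Claim 1 (£1332): deductible takes £1128, £204 remains; 25% of £204 = £51. Member pays £1179; OOP now £1179.
Claim 2 (£1168): 25% coinsurance on £1168 = £292. Member pays £292; OOP now £1471.
Claim 3 (£4994): deductible met; 25% of £4994 = £1248.50. Member pays £1248.50; OOP now £2719.50.

£1248.50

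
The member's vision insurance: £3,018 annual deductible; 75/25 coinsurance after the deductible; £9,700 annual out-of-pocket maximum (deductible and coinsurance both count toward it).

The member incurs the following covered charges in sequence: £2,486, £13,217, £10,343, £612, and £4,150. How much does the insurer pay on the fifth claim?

#1 (£2,486): entire amount goes to the deductible. Member owes £2,486 (running OOP £2,486). Plan pays £2,486 − £2,486 = £0.
#2 (£13,217): deductible takes £532, £12,685 remains; coinsurance £12,685 × 25% = £3,171.25. Member owes £3,703.25 (running OOP £6,189.25). Plan pays £13,217 − £3,703.25 = £9,513.75.
#3 (£10,343): deductible already satisfied, so member's share is 25% × £10,343 = £2,585.75. Member owes £2,585.75 (running OOP £8,775). Plan pays £10,343 − £2,585.75 = £7,757.25.
#4 (£612): 25% coinsurance on £612 = £153. Cost to member: £153. OOP to date £8,928. Insurer: £612 − £153 = £459.
#5 (£4,150): 25% coinsurance on £4,150 = £1,037.50. That would push OOP to £9,965.50, over the £9,700 cap, so member pays £9,700 − £8,928 = £772. Plan pays £4,150 − £772 = £3,378.

£3,378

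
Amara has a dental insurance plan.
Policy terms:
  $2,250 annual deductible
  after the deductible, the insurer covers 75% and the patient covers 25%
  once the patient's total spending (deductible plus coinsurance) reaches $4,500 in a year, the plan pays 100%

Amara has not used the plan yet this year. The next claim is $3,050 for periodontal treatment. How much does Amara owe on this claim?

The full $2,250 deductible is still open; $2,250 of this bill applies to it.
That leaves $3,050 − $2,250 = $800 for coinsurance.
Patient's 25% share of $800 is $200.
So the patient owes $2,250 + $200 = $2,450 before any cap.
Cumulative spending $0 + $2,450 = $2,450 stays under the $4,500 maximum.

$2,450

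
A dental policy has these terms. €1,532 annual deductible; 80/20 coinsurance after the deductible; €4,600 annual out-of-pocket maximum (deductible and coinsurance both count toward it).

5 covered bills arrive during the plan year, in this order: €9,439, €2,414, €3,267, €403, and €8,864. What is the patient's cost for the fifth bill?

€269.80

#1 (€9,439): €1,532 finishes the deductible; €7,907 goes to coinsurance; patient's 20% is €1,581.40. Patient owes €3,113.40 (running OOP €3,113.40).
#2 (€2,414): 20% coinsurance on €2,414 = €482.80. Patient owes €482.80 (running OOP €3,596.20).
#3 (€3,267): deductible already satisfied, so patient's share is 20% × €3,267 = €653.40. Cost to patient: €653.40. OOP to date €4,249.60.
#4 (€403): deductible met; 20% of €403 = €80.60. Cost to patient: €80.60. OOP to date €4,330.20.
#5 (€8,864): deductible met; 20% of €8,864 = €1,772.80. That would push OOP to €6,103, over the €4,600 cap, so patient pays €4,600 − €4,330.20 = €269.80.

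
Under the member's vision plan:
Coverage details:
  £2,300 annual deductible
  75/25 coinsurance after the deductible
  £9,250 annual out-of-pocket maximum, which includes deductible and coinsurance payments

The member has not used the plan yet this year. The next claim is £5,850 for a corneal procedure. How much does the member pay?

£3,187.50

Nothing has been paid toward the £2,300 deductible, so the first £2,300 of this charge is applied there.
After the £2,300 deductible portion, £5,850 − £2,300 = £3,550 is subject to coinsurance.
25% of £3,550 = £887.50 falls to the member.
Member responsibility before any cap: £2,300 + £887.50 = £3,187.50.
Total out-of-pocket so far would be £0 + £3,187.50 = £3,187.50, below the £9,250 cap — no reduction.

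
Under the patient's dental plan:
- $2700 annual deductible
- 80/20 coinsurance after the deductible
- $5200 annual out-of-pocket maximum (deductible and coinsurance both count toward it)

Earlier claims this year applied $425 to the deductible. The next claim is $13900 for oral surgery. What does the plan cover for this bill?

$9300

Deductible still to meet: $2700 − $425 = $2275.
That leaves $13900 − $2275 = $11625 for coinsurance.
20% of $11625 = $2325 falls to the patient.
Patient responsibility before any cap: $2275 + $2325 = $4600.
Total out-of-pocket so far would be $425 + $4600 = $5025, below the $5200 cap — no reduction.
Insurer pays the balance: $13900 − $4600 = $9300.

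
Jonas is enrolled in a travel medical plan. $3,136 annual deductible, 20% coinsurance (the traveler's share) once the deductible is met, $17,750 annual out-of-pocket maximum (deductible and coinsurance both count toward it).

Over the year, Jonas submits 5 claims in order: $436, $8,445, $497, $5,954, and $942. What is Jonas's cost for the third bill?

Claim 1 ($436): all of it applies to the deductible. Cost to traveler: $436. OOP to date $436.
Claim 2 ($8,445): $2,700 to deductible, leaving $5,745; coinsurance $5,745 × 20% = $1,149. Traveler pays $3,849; OOP now $4,285.
Claim 3 ($497): deductible met; 20% of $497 = $99.40. Cost to traveler: $99.40. OOP to date $4,384.40.

$99.40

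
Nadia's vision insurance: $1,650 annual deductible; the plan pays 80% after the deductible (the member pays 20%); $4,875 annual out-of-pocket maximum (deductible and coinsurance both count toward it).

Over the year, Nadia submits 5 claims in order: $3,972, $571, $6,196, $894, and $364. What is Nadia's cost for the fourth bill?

Bill 1, $3,972: deductible takes $1,650, $2,322 remains; coinsurance $2,322 × 20% = $464.40. Member owes $2,114.40 (running OOP $2,114.40).
Bill 2, $571: deductible met; 20% of $571 = $114.20. Member owes $114.20 (running OOP $2,228.60).
Bill 3, $6,196: 20% coinsurance on $6,196 = $1,239.20. Cost to member: $1,239.20. OOP to date $3,467.80.
Bill 4, $894: deductible met; 20% of $894 = $178.80. Cost to member: $178.80. OOP to date $3,646.60.

$178.80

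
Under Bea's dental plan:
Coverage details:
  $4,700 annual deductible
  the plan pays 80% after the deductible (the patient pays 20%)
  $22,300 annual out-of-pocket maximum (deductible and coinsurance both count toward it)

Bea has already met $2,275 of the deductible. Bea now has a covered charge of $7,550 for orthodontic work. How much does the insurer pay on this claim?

Deductible still to meet: $4,700 − $2,275 = $2,425.
The remaining $5,125 (= $7,550 − $2,425) moves to coinsurance.
Coinsurance: $5,125 × 20% = $1,025.
That puts the patient's cost at $2,425 + $1,025 = $3,450 before any cap.
Year-to-date out-of-pocket becomes $2,275 + $3,450 = $5,725, still under the $22,300 maximum, so no cap applies.
The insurer covers the remainder: $7,550 − $3,450 = $4,100.

$4,100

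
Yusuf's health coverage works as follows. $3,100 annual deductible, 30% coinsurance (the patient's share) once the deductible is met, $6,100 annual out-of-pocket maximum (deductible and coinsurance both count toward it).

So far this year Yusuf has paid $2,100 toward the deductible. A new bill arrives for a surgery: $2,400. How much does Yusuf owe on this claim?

Remaining deductible: $3,100 − $2,100 = $1,000.
After the $1,000 deductible portion, $2,400 − $1,000 = $1,400 is subject to coinsurance.
Coinsurance: $1,400 × 30% = $420.
That puts the patient's cost at $1,000 + $420 = $1,420 before any cap.
Year-to-date out-of-pocket becomes $2,100 + $1,420 = $3,520, still under the $6,100 maximum, so no cap applies.

$1,420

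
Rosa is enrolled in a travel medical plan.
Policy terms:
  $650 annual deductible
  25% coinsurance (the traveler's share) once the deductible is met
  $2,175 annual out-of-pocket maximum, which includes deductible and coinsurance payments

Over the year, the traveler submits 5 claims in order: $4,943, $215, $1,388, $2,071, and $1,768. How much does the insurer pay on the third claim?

Bill 1, $4,943: deductible takes $650, $4,293 remains; 25% of $4,293 = $1,073.25. Cost to traveler: $1,723.25. OOP to date $1,723.25. Insurer: $4,943 − $1,723.25 = $3,219.75.
Bill 2, $215: deductible met; 25% of $215 = $53.75. Cost to traveler: $53.75. OOP to date $1,777. Plan pays $215 − $53.75 = $161.25.
Bill 3, $1,388: 25% coinsurance on $1,388 = $347. Traveler pays $347; OOP now $2,124. Insurer: $1,388 − $347 = $1,041.

$1,041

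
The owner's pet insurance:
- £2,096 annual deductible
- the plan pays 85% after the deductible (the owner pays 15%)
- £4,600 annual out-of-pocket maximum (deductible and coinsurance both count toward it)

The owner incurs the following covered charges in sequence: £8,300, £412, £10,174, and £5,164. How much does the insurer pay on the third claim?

Bill 1, £8,300: £2,096 finishes the deductible; £6,204 goes to coinsurance; coinsurance £6,204 × 15% = £930.60. Owner pays £3,026.60; OOP now £3,026.60. Plan pays £8,300 − £3,026.60 = £5,273.40.
Bill 2, £412: deductible already satisfied, so owner's share is 15% × £412 = £61.80. Owner owes £61.80 (running OOP £3,088.40). Insurer: £412 − £61.80 = £350.20.
Bill 3, £10,174: deductible met; 15% of £10,174 = £1,526.10. Adding that to £3,088.40 gives £4,614.50, past the £4,600 cap; owner pays only £4,600 − £3,088.40 = £1,511.60. Insurer: £10,174 − £1,511.60 = £8,662.40.

£8,662.40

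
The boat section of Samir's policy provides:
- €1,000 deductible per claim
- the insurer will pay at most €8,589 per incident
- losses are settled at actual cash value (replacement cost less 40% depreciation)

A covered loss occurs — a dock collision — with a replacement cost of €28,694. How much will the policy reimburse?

Depreciate 40%: the covered value is €28,694 × 0.6 = €17,216.40.
After the deductible, €17,216.40 − €1,000 = €16,216.40 remains.
The €8,589 per-incident cap binds; insurer pays €8,589.

€8,589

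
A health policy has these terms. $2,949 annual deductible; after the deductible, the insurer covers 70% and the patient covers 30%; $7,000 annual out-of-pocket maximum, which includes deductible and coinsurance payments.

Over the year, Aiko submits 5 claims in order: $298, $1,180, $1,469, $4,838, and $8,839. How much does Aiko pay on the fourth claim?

Claim 1 — $298: entire amount goes to the deductible. Cost to patient: $298. OOP to date $298.
Claim 2 — $1,180: entire amount goes to the deductible. Patient pays $1,180; OOP now $1,478.
Claim 3 — $1,469: all of it applies to the deductible. Cost to patient: $1,469. OOP to date $2,947.
Claim 4 — $4,838: $2 finishes the deductible; $4,836 goes to coinsurance; coinsurance $4,836 × 30% = $1,450.80. Patient owes $1,452.80 (running OOP $4,399.80).

$1,452.80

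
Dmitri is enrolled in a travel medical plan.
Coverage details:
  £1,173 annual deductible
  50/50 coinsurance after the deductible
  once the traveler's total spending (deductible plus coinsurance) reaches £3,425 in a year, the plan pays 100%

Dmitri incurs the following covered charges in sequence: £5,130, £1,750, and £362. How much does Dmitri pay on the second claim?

£273.50

#1 (£5,130): £1,173 finishes the deductible; £3,957 goes to coinsurance; traveler's 50% is £1,978.50. Traveler pays £3,151.50; OOP now £3,151.50.
#2 (£1,750): deductible met; 50% of £1,750 = £875. That would push OOP to £4,026.50, over the £3,425 cap, so traveler pays £3,425 − £3,151.50 = £273.50.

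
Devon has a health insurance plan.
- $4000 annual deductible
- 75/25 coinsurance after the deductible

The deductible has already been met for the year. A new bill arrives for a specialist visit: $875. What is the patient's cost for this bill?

The deductible is already satisfied, so the full bill goes to coinsurance.
Coinsurance: $875 × 25% = $218.75.

$218.75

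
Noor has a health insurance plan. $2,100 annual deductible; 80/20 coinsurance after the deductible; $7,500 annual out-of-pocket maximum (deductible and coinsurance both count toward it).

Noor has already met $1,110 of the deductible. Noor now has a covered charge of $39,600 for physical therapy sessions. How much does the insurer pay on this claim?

Remaining deductible: $2,100 − $1,110 = $990.
That leaves $39,600 − $990 = $38,610 for coinsurance.
Patient's 20% share of $38,610 is $7,722.
That puts the patient's cost at $990 + $7,722 = $8,712 before any cap.
That would bring total out-of-pocket to $9,822, past the $7,500 cap. The patient is capped at $7,500 − $1,110 = $6,390 on this claim.
Insurer pays the balance: $39,600 − $6,390 = $33,210.

$33,210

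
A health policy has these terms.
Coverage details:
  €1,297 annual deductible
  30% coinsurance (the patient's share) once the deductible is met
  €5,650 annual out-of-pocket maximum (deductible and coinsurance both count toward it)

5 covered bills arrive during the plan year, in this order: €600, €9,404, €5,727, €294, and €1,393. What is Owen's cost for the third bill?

Claim 1 — €600: entire amount goes to the deductible. Cost to patient: €600. OOP to date €600.
Claim 2 — €9,404: €697 finishes the deductible; €8,707 goes to coinsurance; 30% of €8,707 = €2,612.10. Patient owes €3,309.10 (running OOP €3,909.10).
Claim 3 — €5,727: deductible already satisfied, so patient's share is 30% × €5,727 = €1,718.10. Patient pays €1,718.10; OOP now €5,627.20.

€1,718.10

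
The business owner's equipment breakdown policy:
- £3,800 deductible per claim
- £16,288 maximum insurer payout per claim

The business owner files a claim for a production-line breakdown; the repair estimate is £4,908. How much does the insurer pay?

Less the £3,800 deductible: £4,908 − £3,800 = £1,108.
£1,108 ≤ £16,288, so the limit doesn't bind; insurer pays £1,108.

£1,108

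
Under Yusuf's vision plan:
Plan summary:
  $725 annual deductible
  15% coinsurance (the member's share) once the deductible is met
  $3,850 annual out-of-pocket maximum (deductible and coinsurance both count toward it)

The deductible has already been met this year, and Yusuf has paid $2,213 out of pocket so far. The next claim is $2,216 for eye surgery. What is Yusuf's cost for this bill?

$332.40

With the deductible met, the entire $2,216 is subject to coinsurance.
15% of $2,216 = $332.40 falls to the member.
Year-to-date out-of-pocket becomes $2,213 + $332.40 = $2,545.40, still under the $3,850 maximum, so no cap applies.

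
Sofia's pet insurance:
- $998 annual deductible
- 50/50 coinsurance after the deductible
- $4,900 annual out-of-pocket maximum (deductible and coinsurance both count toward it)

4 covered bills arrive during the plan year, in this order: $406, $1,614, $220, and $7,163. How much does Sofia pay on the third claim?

Claim 1 ($406): entire amount goes to the deductible. Owner pays $406; OOP now $406.
Claim 2 ($1,614): $592 finishes the deductible; $1,022 goes to coinsurance; owner's 50% is $511. Owner owes $1,103 (running OOP $1,509).
Claim 3 ($220): deductible already satisfied, so owner's share is 50% × $220 = $110. Owner pays $110; OOP now $1,619.

$110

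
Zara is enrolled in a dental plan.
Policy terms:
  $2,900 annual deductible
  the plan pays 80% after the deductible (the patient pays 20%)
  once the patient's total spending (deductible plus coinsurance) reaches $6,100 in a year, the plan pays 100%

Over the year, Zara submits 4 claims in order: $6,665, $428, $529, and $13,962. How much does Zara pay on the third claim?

$105.80

#1 ($6,665): $2,900 to deductible, leaving $3,765; patient's 20% is $753. Cost to patient: $3,653. OOP to date $3,653.
#2 ($428): deductible already satisfied, so patient's share is 20% × $428 = $85.60. Patient pays $85.60; OOP now $3,738.60.
#3 ($529): deductible met; 20% of $529 = $105.80. Patient pays $105.80; OOP now $3,844.40.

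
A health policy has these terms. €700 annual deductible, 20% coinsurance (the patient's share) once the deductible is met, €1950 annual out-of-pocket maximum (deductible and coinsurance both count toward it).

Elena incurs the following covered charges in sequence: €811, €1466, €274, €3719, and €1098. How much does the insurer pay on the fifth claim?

Bill 1, €811: deductible takes €700, €111 remains; 20% of €111 = €22.20. Cost to patient: €722.20. OOP to date €722.20. Insurer: €811 − €722.20 = €88.80.
Bill 2, €1466: 20% coinsurance on €1466 = €293.20. Patient owes €293.20 (running OOP €1015.40). Plan pays €1466 − €293.20 = €1172.80.
Bill 3, €274: 20% coinsurance on €274 = €54.80. Cost to patient: €54.80. OOP to date €1070.20. Plan pays €274 − €54.80 = €219.20.
Bill 4, €3719: deductible already satisfied, so patient's share is 20% × €3719 = €743.80. Patient owes €743.80 (running OOP €1814). Insurer: €3719 − €743.80 = €2975.20.
Bill 5, €1098: deductible met; 20% of €1098 = €219.60. OOP would hit €2033.60 > €1950, so the cap limits the patient to €1950 − €1814 = €136. Insurer: €1098 − €136 = €962.

€962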